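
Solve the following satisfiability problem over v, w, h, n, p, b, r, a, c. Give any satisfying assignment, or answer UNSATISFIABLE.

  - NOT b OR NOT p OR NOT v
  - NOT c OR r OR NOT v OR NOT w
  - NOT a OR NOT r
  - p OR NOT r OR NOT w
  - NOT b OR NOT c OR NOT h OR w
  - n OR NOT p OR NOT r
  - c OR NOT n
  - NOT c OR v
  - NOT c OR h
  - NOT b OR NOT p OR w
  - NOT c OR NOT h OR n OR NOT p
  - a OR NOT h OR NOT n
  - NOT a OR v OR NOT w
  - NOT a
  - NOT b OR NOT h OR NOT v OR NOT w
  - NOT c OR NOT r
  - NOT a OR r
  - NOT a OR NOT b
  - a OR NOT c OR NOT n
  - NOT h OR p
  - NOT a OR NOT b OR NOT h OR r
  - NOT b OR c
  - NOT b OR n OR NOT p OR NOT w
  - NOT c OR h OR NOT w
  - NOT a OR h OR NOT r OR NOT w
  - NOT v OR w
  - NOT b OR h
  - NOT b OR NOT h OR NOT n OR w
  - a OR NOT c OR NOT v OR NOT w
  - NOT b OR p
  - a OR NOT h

v=F, w=F, h=F, n=F, p=T, b=F, r=F, a=F, c=F

Unit clause (NOT a) forces a = False.
In (a OR NOT h) only NOT h is left, so h = False.
In (NOT c OR h) only NOT c is left, so c = False.
In (NOT b OR c) only NOT b is left, so b = False.
In (c OR NOT n) only NOT n is left, so n = False.
Set v = False.
Set w = False.
Set p = True.
  then (n OR NOT p OR NOT r) forces r = False.
All clauses satisfied.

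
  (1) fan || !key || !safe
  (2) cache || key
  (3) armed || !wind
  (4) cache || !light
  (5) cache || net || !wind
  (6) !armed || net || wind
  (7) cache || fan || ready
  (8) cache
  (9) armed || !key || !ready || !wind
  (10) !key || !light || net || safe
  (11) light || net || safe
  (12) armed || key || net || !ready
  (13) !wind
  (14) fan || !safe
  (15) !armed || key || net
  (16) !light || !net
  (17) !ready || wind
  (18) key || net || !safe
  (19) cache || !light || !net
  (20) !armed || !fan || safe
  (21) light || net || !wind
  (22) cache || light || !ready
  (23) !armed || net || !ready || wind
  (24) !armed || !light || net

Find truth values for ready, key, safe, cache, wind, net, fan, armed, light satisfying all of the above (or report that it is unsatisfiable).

ready=F, key=T, safe=T, cache=T, wind=F, net=T, fan=T, armed=T, light=F

Unit clause (cache) forces cache = True.
Unit clause (!wind) forces wind = False.
In (!ready || wind) only !ready is left, so ready = False.
Set key = True.
Set safe = True.
  then (fan || !key || !safe) forces fan = True.
Set net = True.
  then (!light || !net) forces light = False.
Set armed = True.
All clauses satisfied.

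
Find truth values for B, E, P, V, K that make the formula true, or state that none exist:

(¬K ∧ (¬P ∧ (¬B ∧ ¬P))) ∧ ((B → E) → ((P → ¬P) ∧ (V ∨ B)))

B = False, E = True, P = False, V = True, K = False

  ¬K ∧ (¬P ∧ (¬B ∧ ¬P)) = True
    ¬K = True
    ¬P ∧ (¬B ∧ ¬P) = True
      ¬P = True
      ¬B ∧ ¬P = True
        ¬B = True
        ¬P = True
  (B → E) → ((P → ¬P) ∧ (V ∨ B)) = True
    B → E = True
    (P → ¬P) ∧ (V ∨ B) = True
      P → ¬P = True
        ¬P = True
      V ∨ B = True
Both conjuncts True, so the formula holds.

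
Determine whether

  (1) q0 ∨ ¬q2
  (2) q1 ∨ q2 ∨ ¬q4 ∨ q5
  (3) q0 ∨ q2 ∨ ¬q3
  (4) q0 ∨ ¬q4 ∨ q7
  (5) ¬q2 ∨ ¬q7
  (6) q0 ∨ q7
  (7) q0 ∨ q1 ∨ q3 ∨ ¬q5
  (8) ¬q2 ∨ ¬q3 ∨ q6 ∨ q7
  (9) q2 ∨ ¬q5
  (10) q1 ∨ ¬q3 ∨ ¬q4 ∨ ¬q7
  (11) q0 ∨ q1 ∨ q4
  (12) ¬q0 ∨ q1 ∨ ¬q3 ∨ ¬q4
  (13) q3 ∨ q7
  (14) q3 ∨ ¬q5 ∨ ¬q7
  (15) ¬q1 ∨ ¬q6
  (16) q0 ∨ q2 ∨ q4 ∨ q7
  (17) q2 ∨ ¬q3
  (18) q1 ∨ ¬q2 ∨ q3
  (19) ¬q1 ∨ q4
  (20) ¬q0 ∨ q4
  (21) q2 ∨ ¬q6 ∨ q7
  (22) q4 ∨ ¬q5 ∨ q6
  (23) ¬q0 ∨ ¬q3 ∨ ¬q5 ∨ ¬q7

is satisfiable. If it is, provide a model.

Set q0 = True.
  then (¬q0 ∨ q4) forces q4 = True.
Set q1 = True.
  then (¬q1 ∨ ¬q6) forces q6 = False.
Try q2 = True:
  (¬q2 ∨ ¬q7) forces q7 = False.
  (¬q2 ∨ ¬q3 ∨ q6 ∨ q7) forces q3 = False.
  clause (q3 ∨ q7) is falsified — backtrack.
So q2 = False.
  then (q2 ∨ ¬q5) forces q5 = False.
  then (q2 ∨ ¬q3) forces q3 = False.
  then (q3 ∨ q7) forces q7 = True.
All clauses satisfied.

q0 = True; q1 = True; q2 = False; q3 = False; q4 = True; q5 = False; q6 = False; q7 = True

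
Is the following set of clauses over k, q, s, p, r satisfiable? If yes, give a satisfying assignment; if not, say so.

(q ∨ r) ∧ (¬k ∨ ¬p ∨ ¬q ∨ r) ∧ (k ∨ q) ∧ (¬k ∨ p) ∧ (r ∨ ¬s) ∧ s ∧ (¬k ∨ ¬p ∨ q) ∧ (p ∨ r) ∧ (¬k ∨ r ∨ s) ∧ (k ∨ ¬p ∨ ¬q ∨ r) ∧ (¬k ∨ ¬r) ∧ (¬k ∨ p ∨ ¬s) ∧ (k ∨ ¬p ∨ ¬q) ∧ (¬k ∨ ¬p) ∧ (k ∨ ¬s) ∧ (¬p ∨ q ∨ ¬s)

Case s = True:
  (r ∨ ¬s) forces r = True.
  (¬k ∨ ¬r) forces k = False.
  Clause (k ∨ ¬s) is falsified — contradiction.
Case s = False:
  Clause (s) is falsified — contradiction.
Both cases fail, so the formula is unsatisfiable.

UNSATISFIABLE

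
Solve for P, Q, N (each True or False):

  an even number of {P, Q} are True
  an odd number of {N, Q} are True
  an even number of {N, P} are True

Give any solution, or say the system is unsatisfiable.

Adding constraints 1, 2, 3 mod 2: every variable appears an even number of times on the left, so the left side is 0.
But the right sides sum to 1 (mod 2). 0 ≠ 1 — the system is inconsistent.

Unsatisfiable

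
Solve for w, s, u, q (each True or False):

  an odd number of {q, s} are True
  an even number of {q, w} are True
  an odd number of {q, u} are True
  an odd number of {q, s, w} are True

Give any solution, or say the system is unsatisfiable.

w = False, s = True, u = True, q = False

{q, s}: 1 true → odd ✓
{q, w}: 0 true → even ✓
{q, u}: 1 true → odd ✓
{q, s, w}: 1 true → odd ✓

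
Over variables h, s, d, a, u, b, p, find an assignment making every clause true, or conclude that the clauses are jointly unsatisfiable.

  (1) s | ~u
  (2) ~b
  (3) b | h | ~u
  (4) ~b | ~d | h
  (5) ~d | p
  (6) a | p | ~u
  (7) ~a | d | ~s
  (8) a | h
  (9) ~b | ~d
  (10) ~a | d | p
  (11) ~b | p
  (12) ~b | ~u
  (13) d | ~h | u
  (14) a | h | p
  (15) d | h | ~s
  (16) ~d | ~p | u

Unit clause (~b) forces b = False.
Set h = False.
  then (b | h | ~u) forces u = False.
  then (a | h) forces a = True.
Set s = False.
Try d = True:
  (~d | p) forces p = True.
  clause (~d | ~p | u) is falsified — backtrack.
So d = False.
  then (~a | d | p) forces p = True.
All clauses satisfied.

h: False, s: False, d: False, a: True, u: False, b: False, p: True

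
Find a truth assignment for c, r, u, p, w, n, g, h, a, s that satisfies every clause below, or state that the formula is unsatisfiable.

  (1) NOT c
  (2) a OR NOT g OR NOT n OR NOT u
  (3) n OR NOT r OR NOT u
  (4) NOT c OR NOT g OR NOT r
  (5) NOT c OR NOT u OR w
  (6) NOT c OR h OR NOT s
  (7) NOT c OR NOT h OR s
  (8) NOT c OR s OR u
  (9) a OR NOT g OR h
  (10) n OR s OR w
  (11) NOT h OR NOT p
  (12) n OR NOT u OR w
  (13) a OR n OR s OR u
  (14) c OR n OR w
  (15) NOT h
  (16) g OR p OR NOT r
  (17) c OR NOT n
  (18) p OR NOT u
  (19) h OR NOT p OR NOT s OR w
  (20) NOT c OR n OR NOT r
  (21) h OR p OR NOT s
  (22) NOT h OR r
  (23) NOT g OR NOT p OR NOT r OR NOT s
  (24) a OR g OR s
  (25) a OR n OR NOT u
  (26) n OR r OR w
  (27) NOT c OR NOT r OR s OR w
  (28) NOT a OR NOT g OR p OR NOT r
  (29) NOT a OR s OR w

c = False, r = False, u = False, p = True, w = True, n = False, g = False, h = False, a = False, s = True

Unit clause (NOT c) forces c = False.
Unit clause (NOT h) forces h = False.
In (c OR NOT n) only NOT n is left, so n = False.
In (c OR n OR w) only w is left, so w = True.
Set r = False.
Set u = False.
Set p = True.
Set g = False.
Set a = False.
  then (a OR n OR s OR u) forces s = True.
All clauses satisfied.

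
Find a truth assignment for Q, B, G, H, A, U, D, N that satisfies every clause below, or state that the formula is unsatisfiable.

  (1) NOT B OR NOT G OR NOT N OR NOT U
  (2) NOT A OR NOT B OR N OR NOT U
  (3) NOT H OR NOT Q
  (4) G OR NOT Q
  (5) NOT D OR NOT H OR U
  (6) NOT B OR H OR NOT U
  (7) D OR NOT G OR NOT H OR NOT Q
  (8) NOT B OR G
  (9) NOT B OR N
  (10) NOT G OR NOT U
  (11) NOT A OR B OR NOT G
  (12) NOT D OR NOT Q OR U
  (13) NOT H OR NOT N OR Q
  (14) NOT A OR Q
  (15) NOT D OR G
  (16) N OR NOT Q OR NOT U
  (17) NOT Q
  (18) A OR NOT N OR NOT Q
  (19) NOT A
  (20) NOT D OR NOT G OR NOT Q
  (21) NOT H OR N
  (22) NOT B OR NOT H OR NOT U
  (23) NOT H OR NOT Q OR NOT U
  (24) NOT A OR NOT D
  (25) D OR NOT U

Q = False; B = False; G = True; H = False; A = False; U = False; D = False; N = False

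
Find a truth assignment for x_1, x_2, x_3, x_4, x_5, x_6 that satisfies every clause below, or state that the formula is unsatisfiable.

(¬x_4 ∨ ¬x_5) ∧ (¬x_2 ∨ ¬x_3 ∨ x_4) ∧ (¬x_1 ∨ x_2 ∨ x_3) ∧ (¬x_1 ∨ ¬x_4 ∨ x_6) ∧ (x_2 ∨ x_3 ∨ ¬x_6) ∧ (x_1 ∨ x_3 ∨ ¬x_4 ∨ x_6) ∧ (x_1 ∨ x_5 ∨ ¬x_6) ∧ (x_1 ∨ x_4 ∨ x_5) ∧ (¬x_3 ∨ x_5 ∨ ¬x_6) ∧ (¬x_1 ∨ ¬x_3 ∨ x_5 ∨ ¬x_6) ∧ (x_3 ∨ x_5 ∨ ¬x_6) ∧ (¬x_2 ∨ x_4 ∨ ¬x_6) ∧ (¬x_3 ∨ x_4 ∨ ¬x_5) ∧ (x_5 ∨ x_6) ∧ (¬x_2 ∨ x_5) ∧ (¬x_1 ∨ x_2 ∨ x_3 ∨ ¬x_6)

x_1=F, x_2=T, x_3=F, x_4=F, x_5=T, x_6=F

Set x_1 = False.
Set x_2 = True.
  then (¬x_2 ∨ x_5) forces x_5 = True.
  then (¬x_4 ∨ ¬x_5) forces x_4 = False.
  then (¬x_2 ∨ ¬x_3 ∨ x_4) forces x_3 = False.
  then (¬x_2 ∨ x_4 ∨ ¬x_6) forces x_6 = False.
All clauses satisfied.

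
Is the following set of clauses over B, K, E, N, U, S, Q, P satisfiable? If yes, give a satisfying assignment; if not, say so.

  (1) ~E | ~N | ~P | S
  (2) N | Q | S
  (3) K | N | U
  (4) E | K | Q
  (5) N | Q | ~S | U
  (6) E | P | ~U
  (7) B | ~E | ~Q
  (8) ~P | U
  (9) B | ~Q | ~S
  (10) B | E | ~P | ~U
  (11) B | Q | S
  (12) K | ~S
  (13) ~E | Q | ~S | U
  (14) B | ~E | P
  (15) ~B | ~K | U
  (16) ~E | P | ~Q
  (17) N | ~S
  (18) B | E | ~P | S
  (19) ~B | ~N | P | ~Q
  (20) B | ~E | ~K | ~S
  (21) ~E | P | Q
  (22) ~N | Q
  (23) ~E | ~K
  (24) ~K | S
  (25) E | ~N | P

Set B = True.
Set K = False.
  then (K | ~S) forces S = False.
Set E = True.
Set N = False.
  then (N | Q | S) forces Q = True.
  then (K | N | U) forces U = True.
  then (~E | P | ~Q) forces P = True.
All clauses satisfied.

B=T; K=F; E=T; N=F; U=T; S=F; Q=T; P=T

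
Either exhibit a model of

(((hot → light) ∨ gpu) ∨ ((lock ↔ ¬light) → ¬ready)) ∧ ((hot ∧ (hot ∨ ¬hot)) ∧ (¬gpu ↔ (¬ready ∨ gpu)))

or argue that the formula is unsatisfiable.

light = False, ready = False, gpu = False, lock = True, hot = True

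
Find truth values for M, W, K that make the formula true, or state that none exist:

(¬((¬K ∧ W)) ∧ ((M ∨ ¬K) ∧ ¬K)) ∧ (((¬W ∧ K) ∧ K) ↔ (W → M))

Case K = True: the conjunct ¬K is False.
Case K = False: the formula simplifies to ¬W ∧ ¬((W → M)).
  W = True: the conjunct ¬W is False.
  W = False: the conjunct ¬((W → M)) becomes ¬((False → M)) = False.
Both cases fail — unsatisfiable.

Unsatisfiable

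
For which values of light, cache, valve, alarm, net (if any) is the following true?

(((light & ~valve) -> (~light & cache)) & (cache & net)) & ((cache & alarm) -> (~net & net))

light = False, cache = True, valve = False, alarm = False, net = True

  ((light & ~valve) -> (~light & cache)) & (cache & net) = True
    (light & ~valve) -> (~light & cache) = True
      light & ~valve = False
        ~valve = True
      ~light & cache = True
        ~light = True
    cache & net = True
  (cache & alarm) -> (~net & net) = True
    cache & alarm = False
    ~net & net = False
      ~net = False
Both conjuncts True, so the formula holds.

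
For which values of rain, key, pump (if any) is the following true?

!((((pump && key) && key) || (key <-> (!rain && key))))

rain: True; key: True; pump: False

  !((((pump && key) && key) || (key <-> (!rain && key)))) = True
    ((pump && key) && key) || (key <-> (!rain && key)) = False
      (pump && key) && key = False
        pump && key = False
      key <-> (!rain && key) = False
        !rain && key = False
          !rain = False
The formula evaluates to True.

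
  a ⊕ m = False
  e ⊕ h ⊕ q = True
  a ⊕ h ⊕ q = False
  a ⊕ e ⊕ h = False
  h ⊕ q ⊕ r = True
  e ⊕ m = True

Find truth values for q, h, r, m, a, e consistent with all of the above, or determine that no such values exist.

q = False; h = True; r = False; m = True; a = True; e = False

a ⊕ m = T ⊕ T = False ✓
e ⊕ h ⊕ q = F ⊕ T ⊕ F = True ✓
a ⊕ h ⊕ q = T ⊕ T ⊕ F = False ✓
a ⊕ e ⊕ h = T ⊕ F ⊕ T = False ✓
h ⊕ q ⊕ r = T ⊕ F ⊕ F = True ✓
e ⊕ m = F ⊕ T = True ✓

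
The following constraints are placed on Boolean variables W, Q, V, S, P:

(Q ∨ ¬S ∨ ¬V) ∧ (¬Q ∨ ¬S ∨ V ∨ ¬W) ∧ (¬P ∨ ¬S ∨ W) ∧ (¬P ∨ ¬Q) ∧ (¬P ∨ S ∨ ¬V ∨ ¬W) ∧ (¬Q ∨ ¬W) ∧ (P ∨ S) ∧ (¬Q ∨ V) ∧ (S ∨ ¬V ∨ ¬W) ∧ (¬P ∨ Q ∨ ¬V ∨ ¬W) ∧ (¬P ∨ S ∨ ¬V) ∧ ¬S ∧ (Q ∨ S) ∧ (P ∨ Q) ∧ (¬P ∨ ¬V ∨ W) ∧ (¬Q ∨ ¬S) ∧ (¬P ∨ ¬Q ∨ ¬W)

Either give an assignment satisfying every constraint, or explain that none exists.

UNSATISFIABLE

Case S = True:
  Clause (¬S) is falsified — contradiction.
Case S = False:
  (P ∨ S) forces P = True.
  (¬P ∨ ¬Q) forces Q = False.
  Clause (Q ∨ S) is falsified — contradiction.
Both cases fail, so the formula is unsatisfiable.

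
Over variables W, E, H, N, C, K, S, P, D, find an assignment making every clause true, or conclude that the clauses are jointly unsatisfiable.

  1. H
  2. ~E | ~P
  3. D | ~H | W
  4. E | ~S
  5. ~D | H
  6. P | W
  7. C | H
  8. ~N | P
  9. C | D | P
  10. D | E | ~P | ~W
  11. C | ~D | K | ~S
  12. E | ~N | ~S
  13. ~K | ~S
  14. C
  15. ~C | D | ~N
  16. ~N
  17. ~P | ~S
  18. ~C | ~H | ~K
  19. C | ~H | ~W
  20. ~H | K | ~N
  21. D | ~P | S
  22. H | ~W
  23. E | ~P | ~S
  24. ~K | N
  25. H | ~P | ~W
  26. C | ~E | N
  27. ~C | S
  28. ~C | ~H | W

Unit clause (H) forces H = True.
Unit clause (C) forces C = True.
Unit clause (~N) forces N = False.
In (~C | ~H | ~K) only ~K is left, so K = False.
In (~C | S) only S is left, so S = True.
In (~C | ~H | W) only W is left, so W = True.
In (E | ~S) only E is left, so E = True.
In (~P | ~S) only ~P is left, so P = False.
Set D = False.
All clauses satisfied.

W = True; E = True; H = True; N = False; C = True; K = False; S = True; P = False; D = False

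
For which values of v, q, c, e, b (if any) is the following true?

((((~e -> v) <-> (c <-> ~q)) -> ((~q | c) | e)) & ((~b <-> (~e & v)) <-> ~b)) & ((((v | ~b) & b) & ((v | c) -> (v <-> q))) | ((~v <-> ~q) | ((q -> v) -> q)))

v: True, q: True, c: True, e: False, b: True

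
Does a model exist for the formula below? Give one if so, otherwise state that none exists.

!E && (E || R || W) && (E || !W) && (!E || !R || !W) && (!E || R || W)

Unit clause (!E) forces E = False.
In (E || !W) only !W is left, so W = False.
In (E || R || W) only R is left, so R = True.
All clauses satisfied.

E = False, W = False, R = True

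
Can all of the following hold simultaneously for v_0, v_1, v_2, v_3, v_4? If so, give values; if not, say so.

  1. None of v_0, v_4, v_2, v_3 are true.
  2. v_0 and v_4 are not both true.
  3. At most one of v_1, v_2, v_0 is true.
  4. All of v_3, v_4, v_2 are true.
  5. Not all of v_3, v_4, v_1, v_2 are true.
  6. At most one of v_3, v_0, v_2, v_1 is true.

Unsatisfiable — no assignment works.

Case v_2 = True:
  Constraint (1) is violated (v_2=T) — contradiction.
Case v_2 = False:
  Constraint (4) is violated (v_2=F) — contradiction.
Both cases fail — unsatisfiable.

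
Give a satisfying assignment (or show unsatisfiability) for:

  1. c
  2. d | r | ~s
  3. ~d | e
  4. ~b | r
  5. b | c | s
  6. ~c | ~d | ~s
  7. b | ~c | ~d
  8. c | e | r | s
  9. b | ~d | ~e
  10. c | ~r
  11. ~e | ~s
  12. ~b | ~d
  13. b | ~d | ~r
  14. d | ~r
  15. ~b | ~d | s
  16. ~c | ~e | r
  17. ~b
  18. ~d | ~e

Unit clause (c) forces c = True.
Unit clause (~b) forces b = False.
In (b | ~c | ~d) only ~d is left, so d = False.
In (d | ~r) only ~r is left, so r = False.
In (~c | ~e | r) only ~e is left, so e = False.
In (d | r | ~s) only ~s is left, so s = False.
All clauses satisfied.

e=F, c=T, d=F, b=F, s=F, r=F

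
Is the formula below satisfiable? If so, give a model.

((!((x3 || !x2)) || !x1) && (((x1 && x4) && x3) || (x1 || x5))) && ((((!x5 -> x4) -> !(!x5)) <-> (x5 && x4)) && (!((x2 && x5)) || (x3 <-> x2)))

x1: True; x2: True; x3: False; x4: True; x5: False

  (!((x3 || !x2)) || !x1) && (((x1 && x4) && x3) || (x1 || x5)) = True
    !((x3 || !x2)) || !x1 = True
      !((x3 || !x2)) = True
        x3 || !x2 = False
          !x2 = False
      !x1 = False
    ((x1 && x4) && x3) || (x1 || x5) = True
      (x1 && x4) && x3 = False
        x1 && x4 = True
      x1 || x5 = True
  (((!x5 -> x4) -> !(!x5)) <-> (x5 && x4)) && (!((x2 && x5)) || (x3 <-> x2)) = True
    ((!x5 -> x4) -> !(!x5)) <-> (x5 && x4) = True
      (!x5 -> x4) -> !(!x5) = False
        !x5 -> x4 = True
          !x5 = True
        !(!x5) = False
          !x5 = True
      x5 && x4 = False
    !((x2 && x5)) || (x3 <-> x2) = True
      !((x2 && x5)) = True
        x2 && x5 = False
      x3 <-> x2 = False
Both conjuncts True, so the formula holds.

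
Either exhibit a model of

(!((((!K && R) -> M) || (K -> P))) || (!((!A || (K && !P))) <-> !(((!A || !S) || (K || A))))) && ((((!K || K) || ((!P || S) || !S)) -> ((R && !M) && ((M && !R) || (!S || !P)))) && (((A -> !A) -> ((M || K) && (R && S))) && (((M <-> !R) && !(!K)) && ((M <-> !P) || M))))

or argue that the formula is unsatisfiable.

Unsatisfiable — no assignment works.

Case K = True: the formula simplifies to (!A || !P) && (((R && !M) && ((M && !R) || (!S || !P))) && (((A -> !A) -> (R && S)) && ((M <-> !R) && ((M <-> !P) || M)))).
  M = True: the conjunct !M is False.
  M = False: simplifies to (!A || !P) && ((R && (!S || !P)) && (((A -> !A) -> (R && S)) && (R && P))).
    P = True: simplifies to !A && ((R && !S) && (((A -> !A) -> (R && S)) && R)).
      A = True: the conjunct !A is False.
      A = False: simplifies to (R && !S) && ((R && S) && R).
        S = True: the conjunct !S is False.
        S = False: the conjunct S is False.
    P = False: the conjunct P is False.
Case K = False: the conjunct !(!K) becomes !(!False) = False.
Both cases fail — unsatisfiable.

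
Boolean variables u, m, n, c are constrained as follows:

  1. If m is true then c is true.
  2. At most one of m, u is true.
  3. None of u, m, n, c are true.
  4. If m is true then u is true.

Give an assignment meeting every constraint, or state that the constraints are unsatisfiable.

u = False, m = False, n = False, c = False

  (1) m=F ⇒ c: vacuous ✓
  (2) {m, u}: 0 true — at most one ✓
  (3) {u, m, n, c}: 0 true — none ✓
  (4) m=F ⇒ u: vacuous ✓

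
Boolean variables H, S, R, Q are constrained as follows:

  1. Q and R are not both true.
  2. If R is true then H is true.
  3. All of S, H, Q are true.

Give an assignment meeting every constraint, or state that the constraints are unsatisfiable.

H=T, S=T, R=F, Q=T

  (1) Q=T, R=F — not both ✓
  (2) R=F ⇒ H: vacuous ✓
  (3) {S, H, Q}: all 3 true ✓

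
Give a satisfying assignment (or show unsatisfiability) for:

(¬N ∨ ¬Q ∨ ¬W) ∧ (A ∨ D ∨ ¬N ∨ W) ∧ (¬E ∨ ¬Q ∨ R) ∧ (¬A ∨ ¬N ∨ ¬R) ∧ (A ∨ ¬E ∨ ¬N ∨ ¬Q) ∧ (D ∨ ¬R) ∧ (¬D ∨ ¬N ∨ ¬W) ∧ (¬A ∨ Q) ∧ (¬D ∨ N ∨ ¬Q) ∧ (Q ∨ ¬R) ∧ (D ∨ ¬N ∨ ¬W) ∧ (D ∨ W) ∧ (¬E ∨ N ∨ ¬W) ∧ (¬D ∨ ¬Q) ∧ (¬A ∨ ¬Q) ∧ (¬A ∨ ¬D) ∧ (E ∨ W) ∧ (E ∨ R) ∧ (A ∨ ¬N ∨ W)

Q = False, E = True, N = False, A = False, D = True, W = False, R = False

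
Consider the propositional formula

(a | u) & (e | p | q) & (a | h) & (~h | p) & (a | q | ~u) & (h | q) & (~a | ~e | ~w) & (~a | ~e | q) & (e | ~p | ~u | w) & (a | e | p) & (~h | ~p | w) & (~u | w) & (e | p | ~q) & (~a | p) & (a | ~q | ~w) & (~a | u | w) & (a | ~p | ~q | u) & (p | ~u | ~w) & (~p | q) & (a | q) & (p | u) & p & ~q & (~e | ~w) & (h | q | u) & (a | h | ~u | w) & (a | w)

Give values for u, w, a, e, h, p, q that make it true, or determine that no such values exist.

Unsatisfiable

Case p = True:
  (~p | q) forces q = True.
  Clause (~q) is falsified — contradiction.
Case p = False:
  Clause (p) is falsified — contradiction.
Both cases fail, so the formula is unsatisfiable.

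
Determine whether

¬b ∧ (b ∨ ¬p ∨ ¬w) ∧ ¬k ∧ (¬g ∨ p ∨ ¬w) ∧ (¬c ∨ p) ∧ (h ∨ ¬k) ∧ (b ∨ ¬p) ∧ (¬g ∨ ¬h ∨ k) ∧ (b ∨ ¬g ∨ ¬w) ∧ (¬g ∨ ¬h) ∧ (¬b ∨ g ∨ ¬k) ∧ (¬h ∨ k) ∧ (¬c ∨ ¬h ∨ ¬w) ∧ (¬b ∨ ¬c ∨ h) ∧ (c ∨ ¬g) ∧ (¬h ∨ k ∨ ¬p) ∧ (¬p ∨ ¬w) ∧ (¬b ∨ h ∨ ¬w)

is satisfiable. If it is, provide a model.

c: False; h: False; k: False; w: False; b: False; g: False; p: False

Unit clause (¬b) forces b = False.
Unit clause (¬k) forces k = False.
In (b ∨ ¬p) only ¬p is left, so p = False.
In (¬h ∨ k) only ¬h is left, so h = False.
In (¬c ∨ p) only ¬c is left, so c = False.
In (c ∨ ¬g) only ¬g is left, so g = False.
Set w = False.
All clauses satisfied.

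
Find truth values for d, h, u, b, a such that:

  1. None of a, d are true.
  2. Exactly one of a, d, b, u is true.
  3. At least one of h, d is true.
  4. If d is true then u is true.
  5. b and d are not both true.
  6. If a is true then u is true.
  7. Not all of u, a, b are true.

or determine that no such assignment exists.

d = False, h = True, u = True, b = False, a = False

  (1) {a, d}: 0 true — none ✓
  (2) {a, d, b, u}: 1 true — exactly one ✓
  (3) {h, d}: 1 true — at least one ✓
  (4) d=F ⇒ u: vacuous ✓
  (5) b=F, d=F — not both ✓
  (6) a=F ⇒ u: vacuous ✓
  (7) {u, a, b}: 1/3 true — not all ✓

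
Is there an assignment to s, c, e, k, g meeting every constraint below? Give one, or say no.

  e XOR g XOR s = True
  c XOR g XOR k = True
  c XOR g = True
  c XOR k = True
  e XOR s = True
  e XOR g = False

s = True, c = True, e = False, k = False, g = False

e XOR g XOR s = F XOR F XOR T = True ✓
c XOR g XOR k = T XOR F XOR F = True ✓
c XOR g = T XOR F = True ✓
c XOR k = T XOR F = True ✓
e XOR s = F XOR T = True ✓
e XOR g = F XOR F = False ✓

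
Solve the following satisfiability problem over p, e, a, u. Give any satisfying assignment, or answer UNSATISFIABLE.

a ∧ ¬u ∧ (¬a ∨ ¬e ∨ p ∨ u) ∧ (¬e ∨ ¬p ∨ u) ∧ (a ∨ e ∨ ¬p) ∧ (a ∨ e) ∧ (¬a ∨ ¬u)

p = True, e = False, a = True, u = False

Unit clause (a) forces a = True.
Unit clause (¬u) forces u = False.
Set p = True.
  then (¬e ∨ ¬p ∨ u) forces e = False.
All clauses satisfied.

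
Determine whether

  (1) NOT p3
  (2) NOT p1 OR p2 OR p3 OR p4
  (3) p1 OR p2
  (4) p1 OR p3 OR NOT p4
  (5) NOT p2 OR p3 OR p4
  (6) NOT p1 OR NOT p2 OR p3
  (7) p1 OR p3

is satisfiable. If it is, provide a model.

p1: True, p2: False, p3: False, p4: True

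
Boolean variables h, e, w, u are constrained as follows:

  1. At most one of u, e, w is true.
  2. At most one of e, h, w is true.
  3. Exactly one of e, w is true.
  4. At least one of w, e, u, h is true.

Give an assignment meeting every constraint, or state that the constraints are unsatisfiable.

h: False; e: True; w: False; u: False

  (1) {u, e, w}: 1 true — at most one ✓
  (2) {e, h, w}: 1 true — at most one ✓
  (3) {e, w}: 1 true — exactly one ✓
  (4) {w, e, u, h}: 1 true — at least one ✓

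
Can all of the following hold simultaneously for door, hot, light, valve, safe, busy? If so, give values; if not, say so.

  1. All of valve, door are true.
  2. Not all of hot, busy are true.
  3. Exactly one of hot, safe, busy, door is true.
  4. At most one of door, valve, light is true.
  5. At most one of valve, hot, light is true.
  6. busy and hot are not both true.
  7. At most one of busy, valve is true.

Case valve = True:
  (1) forces door = True.
  Constraint (4) is violated (door=T, valve=T) — contradiction.
Case valve = False:
  Constraint (1) is violated (valve=F) — contradiction.
Both cases fail — unsatisfiable.

Unsatisfiable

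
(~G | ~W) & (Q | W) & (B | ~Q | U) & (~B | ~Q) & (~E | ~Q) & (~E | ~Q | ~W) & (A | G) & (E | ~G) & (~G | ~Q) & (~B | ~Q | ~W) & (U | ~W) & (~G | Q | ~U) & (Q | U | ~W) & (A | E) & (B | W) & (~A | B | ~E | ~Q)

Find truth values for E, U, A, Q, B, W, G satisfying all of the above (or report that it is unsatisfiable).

Set E = False.
  then (E | ~G) forces G = False.
  then (A | E) forces A = True.
Try U = False:
  (U | ~W) forces W = False.
  (Q | W) forces Q = True.
  (B | ~Q | U) forces B = True.
  clause (~B | ~Q) is falsified — backtrack.
So U = True.
Set Q = False.
  then (Q | W) forces W = True.
Set B = True.
All clauses satisfied.

E = False, U = True, A = True, Q = False, B = True, W = True, G = False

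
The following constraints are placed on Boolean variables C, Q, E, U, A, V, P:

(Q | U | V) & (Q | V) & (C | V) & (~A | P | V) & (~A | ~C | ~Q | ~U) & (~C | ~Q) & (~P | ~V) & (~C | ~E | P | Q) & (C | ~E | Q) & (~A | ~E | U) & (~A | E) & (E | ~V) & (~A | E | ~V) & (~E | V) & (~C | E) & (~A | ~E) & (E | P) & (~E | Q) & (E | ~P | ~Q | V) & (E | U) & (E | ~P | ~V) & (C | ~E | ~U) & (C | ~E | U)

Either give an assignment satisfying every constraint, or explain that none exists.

Unsatisfiable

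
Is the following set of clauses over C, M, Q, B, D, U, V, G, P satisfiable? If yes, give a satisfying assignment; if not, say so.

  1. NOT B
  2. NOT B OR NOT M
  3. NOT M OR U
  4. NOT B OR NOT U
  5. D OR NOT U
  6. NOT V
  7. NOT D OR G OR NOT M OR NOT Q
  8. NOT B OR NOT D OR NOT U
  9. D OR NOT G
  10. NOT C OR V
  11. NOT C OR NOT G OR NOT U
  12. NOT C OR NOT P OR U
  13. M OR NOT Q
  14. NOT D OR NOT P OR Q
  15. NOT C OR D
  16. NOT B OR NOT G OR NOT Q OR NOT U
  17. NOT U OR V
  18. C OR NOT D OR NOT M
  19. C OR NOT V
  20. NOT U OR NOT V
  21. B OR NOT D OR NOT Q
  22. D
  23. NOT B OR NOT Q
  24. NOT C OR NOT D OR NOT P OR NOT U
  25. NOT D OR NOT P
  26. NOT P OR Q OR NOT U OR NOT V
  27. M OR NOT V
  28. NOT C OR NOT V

C = False, M = False, Q = False, B = False, D = True, U = False, V = False, G = True, P = False

Unit clause (NOT B) forces B = False.
Unit clause (NOT V) forces V = False.
In (NOT C OR V) only NOT C is left, so C = False.
In (NOT U OR V) only NOT U is left, so U = False.
Unit clause (D) forces D = True.
In (NOT D OR NOT P) only NOT P is left, so P = False.
In (NOT M OR U) only NOT M is left, so M = False.
In (M OR NOT Q) only NOT Q is left, so Q = False.
Set G = True.
All clauses satisfied.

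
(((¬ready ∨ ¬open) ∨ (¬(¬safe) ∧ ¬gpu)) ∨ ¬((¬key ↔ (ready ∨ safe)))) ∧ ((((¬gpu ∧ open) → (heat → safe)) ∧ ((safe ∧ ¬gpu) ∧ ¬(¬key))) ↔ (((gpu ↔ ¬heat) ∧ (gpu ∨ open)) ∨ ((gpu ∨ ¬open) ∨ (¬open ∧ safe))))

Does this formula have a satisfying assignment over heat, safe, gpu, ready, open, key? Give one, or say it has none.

heat = False; safe = False; gpu = False; ready = False; open = True; key = True

  ((¬ready ∨ ¬open) ∨ (¬(¬safe) ∧ ¬gpu)) ∨ ¬((¬key ↔ (ready ∨ safe))) = True
    (¬ready ∨ ¬open) ∨ (¬(¬safe) ∧ ¬gpu) = True
      ¬ready ∨ ¬open = True
        ¬ready = True
        ¬open = False
      ¬(¬safe) ∧ ¬gpu = False
        ¬(¬safe) = False
          ¬safe = True
        ¬gpu = True
    ¬((¬key ↔ (ready ∨ safe))) = False
      ¬key ↔ (ready ∨ safe) = True
        ¬key = False
        ready ∨ safe = False
  (((¬gpu ∧ open) → (heat → safe)) ∧ ((safe ∧ ¬gpu) ∧ ¬(¬key))) ↔ (((gpu ↔ ¬heat) ∧ (gpu ∨ open)) ∨ ((gpu ∨ ¬open) ∨ (¬open ∧ safe))) = True
    ((¬gpu ∧ open) → (heat → safe)) ∧ ((safe ∧ ¬gpu) ∧ ¬(¬key)) = False
      (¬gpu ∧ open) → (heat → safe) = True
        ¬gpu ∧ open = True
          ¬gpu = True
        heat → safe = True
      (safe ∧ ¬gpu) ∧ ¬(¬key) = False
        safe ∧ ¬gpu = False
          ¬gpu = True
        ¬(¬key) = True
          ¬key = False
    ((gpu ↔ ¬heat) ∧ (gpu ∨ open)) ∨ ((gpu ∨ ¬open) ∨ (¬open ∧ safe)) = False
      (gpu ↔ ¬heat) ∧ (gpu ∨ open) = False
        gpu ↔ ¬heat = False
          ¬heat = True
        gpu ∨ open = True
      (gpu ∨ ¬open) ∨ (¬open ∧ safe) = False
        gpu ∨ ¬open = False
          ¬open = False
        ¬open ∧ safe = False
          ¬open = False
Both conjuncts True, so the formula holds.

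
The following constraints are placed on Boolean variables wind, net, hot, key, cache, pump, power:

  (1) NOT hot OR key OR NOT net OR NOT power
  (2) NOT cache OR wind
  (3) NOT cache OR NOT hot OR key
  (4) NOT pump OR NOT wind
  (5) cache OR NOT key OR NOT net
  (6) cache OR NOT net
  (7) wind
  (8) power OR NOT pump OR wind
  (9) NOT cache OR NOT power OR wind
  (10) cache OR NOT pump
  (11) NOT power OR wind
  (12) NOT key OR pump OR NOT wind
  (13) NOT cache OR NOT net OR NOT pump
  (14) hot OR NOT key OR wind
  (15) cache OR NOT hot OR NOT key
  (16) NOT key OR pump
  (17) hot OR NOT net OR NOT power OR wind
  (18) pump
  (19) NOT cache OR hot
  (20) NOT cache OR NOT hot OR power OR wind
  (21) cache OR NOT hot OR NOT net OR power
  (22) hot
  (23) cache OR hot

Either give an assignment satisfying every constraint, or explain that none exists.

UNSATISFIABLE

Case wind = True:
  (NOT pump OR NOT wind) forces pump = False.
  Clause (pump) is falsified — contradiction.
Case wind = False:
  Clause (wind) is falsified — contradiction.
Both cases fail, so the formula is unsatisfiable.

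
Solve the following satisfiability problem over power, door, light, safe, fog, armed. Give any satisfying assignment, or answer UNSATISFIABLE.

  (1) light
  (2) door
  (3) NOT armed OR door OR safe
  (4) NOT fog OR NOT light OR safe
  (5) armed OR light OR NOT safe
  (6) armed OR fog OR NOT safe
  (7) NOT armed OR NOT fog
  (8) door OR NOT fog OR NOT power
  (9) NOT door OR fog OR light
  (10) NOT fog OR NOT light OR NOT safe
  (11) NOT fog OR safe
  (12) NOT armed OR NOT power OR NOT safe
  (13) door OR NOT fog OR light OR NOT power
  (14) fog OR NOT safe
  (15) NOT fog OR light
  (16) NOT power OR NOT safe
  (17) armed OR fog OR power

power = False, door = True, light = True, safe = False, fog = False, armed = True

Unit clause (light) forces light = True.
Unit clause (door) forces door = True.
Set power = False.
Try safe = True:
  (NOT fog OR NOT light OR NOT safe) forces fog = False.
  clause (fog OR NOT safe) is falsified — backtrack.
So safe = False.
  then (NOT fog OR NOT light OR safe) forces fog = False.
  then (armed OR fog OR power) forces armed = True.
All clauses satisfied.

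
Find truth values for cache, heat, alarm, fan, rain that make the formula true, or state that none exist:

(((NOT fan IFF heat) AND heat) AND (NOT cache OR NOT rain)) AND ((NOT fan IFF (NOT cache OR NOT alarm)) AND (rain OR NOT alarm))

cache = False, heat = True, alarm = True, fan = False, rain = True

  ((NOT fan IFF heat) AND heat) AND (NOT cache OR NOT rain) = True
    (NOT fan IFF heat) AND heat = True
      NOT fan IFF heat = True
        NOT fan = True
    NOT cache OR NOT rain = True
      NOT cache = True
      NOT rain = False
  (NOT fan IFF (NOT cache OR NOT alarm)) AND (rain OR NOT alarm) = True
    NOT fan IFF (NOT cache OR NOT alarm) = True
      NOT fan = True
      NOT cache OR NOT alarm = True
        NOT cache = True
        NOT alarm = False
    rain OR NOT alarm = True
      NOT alarm = False
Both conjuncts True, so the formula holds.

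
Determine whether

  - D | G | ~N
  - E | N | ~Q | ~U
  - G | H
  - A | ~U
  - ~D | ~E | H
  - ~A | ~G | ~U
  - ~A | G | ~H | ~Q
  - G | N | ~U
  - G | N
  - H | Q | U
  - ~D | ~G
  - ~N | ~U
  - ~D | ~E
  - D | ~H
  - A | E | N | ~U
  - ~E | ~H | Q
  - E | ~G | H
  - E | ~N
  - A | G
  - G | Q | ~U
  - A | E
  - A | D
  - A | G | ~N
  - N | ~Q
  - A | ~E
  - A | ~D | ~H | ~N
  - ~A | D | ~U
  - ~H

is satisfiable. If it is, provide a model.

U = False, N = True, E = True, H = False, G = True, Q = True, A = True, D = False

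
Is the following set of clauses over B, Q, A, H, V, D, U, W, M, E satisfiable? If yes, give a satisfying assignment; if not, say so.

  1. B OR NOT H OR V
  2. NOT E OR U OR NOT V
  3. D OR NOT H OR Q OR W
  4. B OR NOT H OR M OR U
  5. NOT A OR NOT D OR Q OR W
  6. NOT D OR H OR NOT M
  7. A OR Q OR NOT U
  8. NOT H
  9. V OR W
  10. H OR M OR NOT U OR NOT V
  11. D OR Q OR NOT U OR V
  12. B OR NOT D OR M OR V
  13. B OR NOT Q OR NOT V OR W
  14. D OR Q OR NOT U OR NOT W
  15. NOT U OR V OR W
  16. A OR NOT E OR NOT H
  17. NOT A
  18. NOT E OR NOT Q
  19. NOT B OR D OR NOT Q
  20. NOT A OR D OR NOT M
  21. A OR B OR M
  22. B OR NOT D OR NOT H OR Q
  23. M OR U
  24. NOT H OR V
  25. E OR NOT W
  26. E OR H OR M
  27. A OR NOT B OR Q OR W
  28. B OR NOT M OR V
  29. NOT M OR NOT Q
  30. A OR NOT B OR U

B=F, Q=F, A=F, H=F, V=T, D=F, U=F, W=F, M=T, E=F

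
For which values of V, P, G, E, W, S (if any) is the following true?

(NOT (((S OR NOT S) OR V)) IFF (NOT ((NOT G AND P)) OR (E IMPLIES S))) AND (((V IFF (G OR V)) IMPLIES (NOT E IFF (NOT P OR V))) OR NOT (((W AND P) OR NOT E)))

V=F, P=T, G=F, E=T, W=F, S=F

  NOT (((S OR NOT S) OR V)) IFF (NOT ((NOT G AND P)) OR (E IMPLIES S)) = True
    NOT (((S OR NOT S) OR V)) = False
      (S OR NOT S) OR V = True
        S OR NOT S = True
          NOT S = True
    NOT ((NOT G AND P)) OR (E IMPLIES S) = False
      NOT ((NOT G AND P)) = False
        NOT G AND P = True
          NOT G = True
      E IMPLIES S = False
  ((V IFF (G OR V)) IMPLIES (NOT E IFF (NOT P OR V))) OR NOT (((W AND P) OR NOT E)) = True
    (V IFF (G OR V)) IMPLIES (NOT E IFF (NOT P OR V)) = True
      V IFF (G OR V) = True
        G OR V = False
      NOT E IFF (NOT P OR V) = True
        NOT E = False
        NOT P OR V = False
          NOT P = False
    NOT (((W AND P) OR NOT E)) = True
      (W AND P) OR NOT E = False
        W AND P = False
        NOT E = False
Both conjuncts True, so the formula holds.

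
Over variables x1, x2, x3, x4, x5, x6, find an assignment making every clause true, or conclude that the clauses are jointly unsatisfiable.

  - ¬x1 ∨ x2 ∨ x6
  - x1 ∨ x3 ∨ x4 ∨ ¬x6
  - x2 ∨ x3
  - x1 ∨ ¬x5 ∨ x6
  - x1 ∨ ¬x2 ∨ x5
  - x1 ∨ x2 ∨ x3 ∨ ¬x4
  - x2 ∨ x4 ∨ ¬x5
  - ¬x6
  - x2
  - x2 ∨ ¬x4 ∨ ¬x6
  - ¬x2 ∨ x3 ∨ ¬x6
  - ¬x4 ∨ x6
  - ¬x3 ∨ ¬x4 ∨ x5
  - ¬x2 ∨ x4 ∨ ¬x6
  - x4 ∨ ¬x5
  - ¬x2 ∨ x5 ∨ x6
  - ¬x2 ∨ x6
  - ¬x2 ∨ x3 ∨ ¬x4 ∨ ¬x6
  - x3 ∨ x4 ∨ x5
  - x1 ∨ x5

Case x2 = True:
  (¬x6) forces x6 = False.
  Clause (¬x2 ∨ x6) is falsified — contradiction.
Case x2 = False:
  Clause (x2) is falsified — contradiction.
Both cases fail, so the formula is unsatisfiable.

The formula is unsatisfiable.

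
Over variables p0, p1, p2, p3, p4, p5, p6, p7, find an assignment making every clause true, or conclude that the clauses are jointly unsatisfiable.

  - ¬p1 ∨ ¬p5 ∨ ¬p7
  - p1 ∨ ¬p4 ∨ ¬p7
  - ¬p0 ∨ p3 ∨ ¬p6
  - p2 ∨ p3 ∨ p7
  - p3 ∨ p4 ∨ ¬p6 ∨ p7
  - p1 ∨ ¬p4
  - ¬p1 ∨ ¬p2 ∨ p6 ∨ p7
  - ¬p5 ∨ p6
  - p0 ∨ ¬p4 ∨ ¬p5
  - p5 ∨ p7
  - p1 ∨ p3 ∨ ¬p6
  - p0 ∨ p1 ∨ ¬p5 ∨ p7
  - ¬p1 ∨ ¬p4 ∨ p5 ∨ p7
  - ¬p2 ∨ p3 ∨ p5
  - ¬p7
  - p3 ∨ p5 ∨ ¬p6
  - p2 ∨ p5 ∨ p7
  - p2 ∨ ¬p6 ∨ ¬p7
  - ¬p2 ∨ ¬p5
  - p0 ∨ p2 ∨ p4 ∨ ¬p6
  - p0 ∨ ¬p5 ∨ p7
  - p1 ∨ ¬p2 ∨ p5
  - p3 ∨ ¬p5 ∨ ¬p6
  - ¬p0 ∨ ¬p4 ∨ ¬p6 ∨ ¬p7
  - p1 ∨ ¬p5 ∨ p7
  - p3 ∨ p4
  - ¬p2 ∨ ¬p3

p0 = True; p1 = True; p2 = False; p3 = True; p4 = False; p5 = True; p6 = True; p7 = False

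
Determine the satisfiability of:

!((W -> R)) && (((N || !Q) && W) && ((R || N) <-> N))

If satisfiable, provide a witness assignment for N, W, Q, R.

N = True; W = True; Q = False; R = False

  !((W -> R)) = True
    W -> R = False
  ((N || !Q) && W) && ((R || N) <-> N) = True
    (N || !Q) && W = True
      N || !Q = True
        !Q = True
    (R || N) <-> N = True
      R || N = True
Both conjuncts True, so the formula holds.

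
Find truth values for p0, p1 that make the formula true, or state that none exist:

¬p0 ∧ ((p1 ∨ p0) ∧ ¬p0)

p0=F, p1=T

  ¬p0 = True
  (p1 ∨ p0) ∧ ¬p0 = True
    p1 ∨ p0 = True
    ¬p0 = True
Both conjuncts True, so the formula holds.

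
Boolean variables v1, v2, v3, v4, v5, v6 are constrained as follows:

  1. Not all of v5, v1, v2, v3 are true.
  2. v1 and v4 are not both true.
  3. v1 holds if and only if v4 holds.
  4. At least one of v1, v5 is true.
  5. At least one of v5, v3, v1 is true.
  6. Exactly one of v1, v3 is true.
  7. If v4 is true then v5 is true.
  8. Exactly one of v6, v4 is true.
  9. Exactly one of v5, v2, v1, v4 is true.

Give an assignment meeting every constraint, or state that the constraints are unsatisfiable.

v1: False, v2: False, v3: True, v4: False, v5: True, v6: True

  (1) {v5, v1, v2, v3}: 2/4 true — not all ✓
  (2) v1=F, v4=F — not both ✓
  (3) v1=F, v4=F — same ✓
  (4) {v1, v5}: 1 true — at least one ✓
  (5) {v5, v3, v1}: 2 true — at least one ✓
  (6) {v1, v3}: 1 true — exactly one ✓
  (7) v4=F ⇒ v5: vacuous ✓
  (8) {v6, v4}: 1 true — exactly one ✓
  (9) {v5, v2, v1, v4}: 1 true — exactly one ✓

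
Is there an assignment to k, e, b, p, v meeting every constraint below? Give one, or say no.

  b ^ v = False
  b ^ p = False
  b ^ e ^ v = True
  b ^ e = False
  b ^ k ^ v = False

k: False; e: True; b: True; p: True; v: True

b ^ v = T ^ T = False ✓
b ^ p = T ^ T = False ✓
b ^ e ^ v = T ^ T ^ T = True ✓
b ^ e = T ^ T = False ✓
b ^ k ^ v = T ^ F ^ T = False ✓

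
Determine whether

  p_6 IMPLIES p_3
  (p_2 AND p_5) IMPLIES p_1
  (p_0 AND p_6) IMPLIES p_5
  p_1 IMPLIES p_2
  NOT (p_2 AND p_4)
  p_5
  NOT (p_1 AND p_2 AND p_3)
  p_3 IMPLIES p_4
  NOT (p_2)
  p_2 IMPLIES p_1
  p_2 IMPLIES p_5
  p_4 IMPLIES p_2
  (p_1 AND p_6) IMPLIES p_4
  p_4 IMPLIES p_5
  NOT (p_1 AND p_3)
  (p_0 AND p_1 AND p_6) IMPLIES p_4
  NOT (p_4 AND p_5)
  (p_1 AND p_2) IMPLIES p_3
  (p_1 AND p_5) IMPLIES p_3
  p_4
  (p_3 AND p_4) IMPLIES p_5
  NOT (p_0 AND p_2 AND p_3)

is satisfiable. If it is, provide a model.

UNSATISFIABLE

Case p_4 = True:
  (NOT p_4 OR NOT p_5) forces p_5 = False.
  Clause (NOT p_4 OR p_5) is falsified — contradiction.
Case p_4 = False:
  Clause (p_4) is falsified — contradiction.
Both cases fail, so the formula is unsatisfiable.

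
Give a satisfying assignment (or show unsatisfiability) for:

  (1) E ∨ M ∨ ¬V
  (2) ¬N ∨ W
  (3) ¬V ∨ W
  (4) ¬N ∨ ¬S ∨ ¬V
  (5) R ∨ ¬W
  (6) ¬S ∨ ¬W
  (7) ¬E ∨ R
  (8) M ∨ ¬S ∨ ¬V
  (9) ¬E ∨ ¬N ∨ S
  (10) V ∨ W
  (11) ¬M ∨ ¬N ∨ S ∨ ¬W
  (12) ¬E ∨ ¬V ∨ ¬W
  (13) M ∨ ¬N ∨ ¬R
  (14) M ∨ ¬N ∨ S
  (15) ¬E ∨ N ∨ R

V=F; E=T; N=F; S=F; W=T; R=T; M=F

Set V = False.
  then (V ∨ W) forces W = True.
  then (R ∨ ¬W) forces R = True.
  then (¬S ∨ ¬W) forces S = False.
Set E = True.
  then (¬E ∨ ¬N ∨ S) forces N = False.
Set M = False.
All clauses satisfied.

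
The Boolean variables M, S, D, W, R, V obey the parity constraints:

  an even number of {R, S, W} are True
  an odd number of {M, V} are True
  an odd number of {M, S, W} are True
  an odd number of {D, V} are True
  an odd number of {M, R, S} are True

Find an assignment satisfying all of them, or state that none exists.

M: True, S: False, D: True, W: False, R: False, V: False

{R, S, W}: 0 true → even ✓
{M, V}: 1 true → odd ✓
{M, S, W}: 1 true → odd ✓
{D, V}: 1 true → odd ✓
{M, R, S}: 1 true → odd ✓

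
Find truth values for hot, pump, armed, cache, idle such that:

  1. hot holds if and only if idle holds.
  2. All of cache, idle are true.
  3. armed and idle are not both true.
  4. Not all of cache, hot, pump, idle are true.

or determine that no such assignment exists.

hot = True, pump = False, armed = False, cache = True, idle = True

  (1) hot=T, idle=T — same ✓
  (2) {cache, idle}: all 2 true ✓
  (3) armed=F, idle=T — not both ✓
  (4) {cache, hot, pump, idle}: 3/4 true — not all ✓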